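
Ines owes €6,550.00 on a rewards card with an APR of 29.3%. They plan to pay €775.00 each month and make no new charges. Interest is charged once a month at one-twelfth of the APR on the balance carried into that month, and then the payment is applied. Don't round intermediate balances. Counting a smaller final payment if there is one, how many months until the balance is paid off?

10 payments

Monthly rate r = 29.3%/12 = 2.44167% = 0.0244167.
Recurrence: B ← B·(1+r) − €775.00.
Month 1: interest €159.93; balance after payment €5,934.93.
Month 2: interest €144.91; balance after payment €5,304.84.
Closed form: n = −ln(1 − rB₀/P)/ln(1+r) = −ln(0.79364)/ln(1.02442) ≈ 9.581, so the balance reaches zero during payment 10.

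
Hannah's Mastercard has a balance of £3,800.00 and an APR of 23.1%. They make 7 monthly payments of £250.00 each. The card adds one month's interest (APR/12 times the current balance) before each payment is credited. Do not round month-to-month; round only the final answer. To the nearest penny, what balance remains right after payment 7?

£2,488.22

Monthly rate r = 23.1%/12 = 1.925% = 0.01925.
Each month: B ← B·(1+r) − £250.00.
Month 1: interest £73.15; balance after payment £3,623.15.
Month 2: interest £69.75; balance after payment £3,442.90.
Month 3: interest £66.28; balance after payment £3,259.17.
Month 4: interest £62.74; balance after payment £3,071.91.
Month 5: interest £59.13; balance after payment £2,881.04.
Month 6: interest £55.46; balance after payment £2,686.50.
Month 7: interest £51.72; balance after payment £2,488.22.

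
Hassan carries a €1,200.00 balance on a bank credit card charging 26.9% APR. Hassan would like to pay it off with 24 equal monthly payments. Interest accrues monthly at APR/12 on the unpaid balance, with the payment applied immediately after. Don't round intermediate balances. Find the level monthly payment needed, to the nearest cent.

€65.20

Monthly rate r = 26.9%/12 = 2.24167% = 0.0224167.
Level-payment amortization: P = B₀·r / (1 − (1+r)^(−n)) = 1200.00·0.0224167 / (1 − 1.02242^(−24)).
Denominator 1 − (1+r)^(−24) = 0.412605454.
P = 26.9 / 0.412605454 ≈ 65.20.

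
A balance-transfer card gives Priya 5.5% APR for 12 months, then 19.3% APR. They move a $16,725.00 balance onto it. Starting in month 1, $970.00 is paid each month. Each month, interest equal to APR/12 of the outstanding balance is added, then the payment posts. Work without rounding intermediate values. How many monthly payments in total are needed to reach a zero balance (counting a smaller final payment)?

Promo months 1–12 at r₀ = 5.5%/12 = 0.00458333; months 13+ at r₁ = 19.3%/12 = 0.0160833.
After month 12: iterate B ← B·(1+r₀) − $970.00 for 12 months → $5,730.47.
Then at r₁ with $970.00/mo: n₂ = −ln(1 − r₁·B/P)/ln(1+r₁) ≈ 6.26 → 7 more payments.

19 payments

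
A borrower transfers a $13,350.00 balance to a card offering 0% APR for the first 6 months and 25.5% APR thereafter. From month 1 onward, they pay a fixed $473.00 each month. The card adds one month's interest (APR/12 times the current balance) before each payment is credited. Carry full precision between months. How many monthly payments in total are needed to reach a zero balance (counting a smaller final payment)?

37 payments

Promo months 1–6 at r₀ = 0%/12 = 0; months 7+ at r₁ = 25.5%/12 = 0.02125.
After month 6 (no interest yet): B = $13,350.00 − 6·$473.00 = $10,512.00.
Then at r₁ with $473.00/mo: n₂ = −ln(1 − r₁·B/P)/ln(1+r₁) ≈ 30.40 → 31 more payments.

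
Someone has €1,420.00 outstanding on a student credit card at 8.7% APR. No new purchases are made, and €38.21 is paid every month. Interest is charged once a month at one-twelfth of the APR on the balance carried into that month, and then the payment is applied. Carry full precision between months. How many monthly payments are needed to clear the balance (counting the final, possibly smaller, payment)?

Monthly rate r = 8.7%/12 = 0.725% = 0.00725.
Recurrence: B ← B·(1+r) − €38.21.
Month 1: interest €10.29; balance after payment €1,392.09.
Month 2: interest €10.09; balance after payment €1,363.97.
Closed form: n = −ln(1 − rB₀/P)/ln(1+r) = −ln(0.73057)/ln(1.00725) ≈ 43.458, so the balance reaches zero during payment 44.

44 months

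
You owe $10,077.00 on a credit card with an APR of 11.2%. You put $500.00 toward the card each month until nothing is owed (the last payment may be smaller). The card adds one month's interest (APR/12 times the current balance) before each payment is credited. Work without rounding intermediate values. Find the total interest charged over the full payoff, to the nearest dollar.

Monthly rate r = 11.2%/12 = 0.933333% = 0.00933333.
Payoff takes n = ⌈−ln(1 − rB₀/P)/ln(1+r)⌉ = ⌈22.431⌉ = 23 payments; the last is $215.96.
Total paid = 22·$500.00 + $215.96 = $11,215.96.
Total interest = total paid − principal = $11,215.96 − $10,077.00 = $1,138.96.

$1,139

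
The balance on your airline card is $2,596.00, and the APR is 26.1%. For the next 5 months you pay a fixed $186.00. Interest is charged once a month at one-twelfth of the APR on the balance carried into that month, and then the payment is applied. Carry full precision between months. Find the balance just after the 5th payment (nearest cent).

Monthly rate r = 26.1%/12 = 2.175% = 0.02175.
Each month: B ← B·(1+r) − $186.00.
Month 1: interest $56.46; balance after payment $2,466.46.
Month 2: interest $53.65; balance after payment $2,334.11.
Month 3: interest $50.77; balance after payment $2,198.88.
Month 4: interest $47.83; balance after payment $2,060.70.
Month 5: interest $44.82; balance after payment $1,919.52.

$1,919.52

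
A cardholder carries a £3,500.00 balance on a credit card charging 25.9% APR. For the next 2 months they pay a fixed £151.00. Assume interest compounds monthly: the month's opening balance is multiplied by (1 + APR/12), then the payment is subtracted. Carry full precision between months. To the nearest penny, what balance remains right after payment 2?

£3,347.45

Monthly rate r = 25.9%/12 = 2.15833% = 0.0215833.
Each month: B ← B·(1+r) − £151.00.
Month 1: interest £75.54; balance after payment £3,424.54.
Month 2: interest £73.91; balance after payment £3,347.45.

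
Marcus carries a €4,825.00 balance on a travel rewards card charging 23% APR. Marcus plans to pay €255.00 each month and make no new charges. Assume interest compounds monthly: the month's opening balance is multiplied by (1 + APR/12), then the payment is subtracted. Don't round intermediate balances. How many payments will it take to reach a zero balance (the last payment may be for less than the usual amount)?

Monthly rate r = 23%/12 = 1.91667% = 0.0191667.
Recurrence: B ← B·(1+r) − €255.00.
Month 1: interest €92.48; balance after payment €4,662.48.
Month 2: interest €89.36; balance after payment €4,496.84.
Closed form: n = −ln(1 − rB₀/P)/ln(1+r) = −ln(0.63734)/ln(1.01917) ≈ 23.727, so the balance reaches zero during payment 24.

24 months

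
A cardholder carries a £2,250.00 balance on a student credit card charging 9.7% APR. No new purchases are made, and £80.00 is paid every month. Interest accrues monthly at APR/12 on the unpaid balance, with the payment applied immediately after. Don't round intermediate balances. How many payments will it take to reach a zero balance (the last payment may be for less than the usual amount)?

33 months

Monthly rate r = 9.7%/12 = 0.808333% = 0.00808333.
Recurrence: B ← B·(1+r) − £80.00.
Month 1: interest £18.19; balance after payment £2,188.19.
Month 2: interest £17.69; balance after payment £2,125.88.
Closed form: n = −ln(1 − rB₀/P)/ln(1+r) = −ln(0.77266)/ln(1.00808) ≈ 32.037, so the balance reaches zero during payment 33.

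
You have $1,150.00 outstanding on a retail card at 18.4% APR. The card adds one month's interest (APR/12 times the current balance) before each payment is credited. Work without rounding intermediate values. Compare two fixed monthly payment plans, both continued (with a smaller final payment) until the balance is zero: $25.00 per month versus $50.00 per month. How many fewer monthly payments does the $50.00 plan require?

Monthly rate r = 18.4%/12 = 1.53333% = 0.0153333.
At $25.00/mo: n = ⌈−ln(1 − rB₀/P)/ln(1+r)⌉ = 81 payments (last $7.52); total interest = total paid − $1,150.00 = $857.52.
At $50.00/mo: 29 payments (last $29.07); total interest $279.07.
Payments saved = 81 − 29 = 52.

52 fewer payments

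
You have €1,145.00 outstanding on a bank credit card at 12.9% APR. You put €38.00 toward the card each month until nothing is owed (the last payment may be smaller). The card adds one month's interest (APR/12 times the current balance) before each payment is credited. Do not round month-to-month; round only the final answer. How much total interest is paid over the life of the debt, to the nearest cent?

€246.15

Monthly rate r = 12.9%/12 = 1.075% = 0.01075.
Payoff takes n = ⌈−ln(1 − rB₀/P)/ln(1+r)⌉ = ⌈36.608⌉ = 37 payments; the last is €23.15.
Total paid = 36·€38.00 + €23.15 = €1,391.15.
Total interest = total paid − principal = €1,391.15 − €1,145.00 = €246.15.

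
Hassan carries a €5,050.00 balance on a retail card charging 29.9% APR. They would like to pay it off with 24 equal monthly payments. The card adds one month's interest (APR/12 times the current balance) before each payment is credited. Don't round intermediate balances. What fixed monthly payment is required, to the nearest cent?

€282.10

Monthly rate r = 29.9%/12 = 2.49167% = 0.0249167.
Level-payment amortization: P = B₀·r / (1 − (1+r)^(−n)) = 5050.00·0.0249167 / (1 − 1.02492^(−24)).
Denominator 1 − (1+r)^(−24) = 0.446044768.
P = 125.829 / 0.446044768 ≈ 282.10.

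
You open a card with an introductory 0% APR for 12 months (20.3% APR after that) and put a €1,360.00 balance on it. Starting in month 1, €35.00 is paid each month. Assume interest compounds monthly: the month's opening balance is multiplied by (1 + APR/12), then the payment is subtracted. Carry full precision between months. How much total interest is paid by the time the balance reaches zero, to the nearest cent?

Promo months 1–12 at r₀ = 0%/12 = 0; months 13+ at r₁ = 20.3%/12 = 0.0169167.
After month 12 (no interest yet): B = €1,360.00 − 12·€35.00 = €940.00.
Then at r₁ with €35.00/mo: n₂ = −ln(1 − r₁·B/P)/ln(1+r₁) ≈ 36.11 → 37 more payments.
Total paid = 48·€35.00 + €3.87 = €1,683.87; interest = €1,683.87 − €1,360.00 = €323.87.

€323.87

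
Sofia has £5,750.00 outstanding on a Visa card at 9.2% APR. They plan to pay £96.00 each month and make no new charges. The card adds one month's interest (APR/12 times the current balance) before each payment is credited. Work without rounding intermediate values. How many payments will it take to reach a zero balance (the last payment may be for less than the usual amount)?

81 payments

Monthly rate r = 9.2%/12 = 0.766667% = 0.00766667.
Recurrence: B ← B·(1+r) − £96.00.
Month 1: interest £44.08; balance after payment £5,698.08.
Month 2: interest £43.69; balance after payment £5,645.77.
Closed form: n = −ln(1 − rB₀/P)/ln(1+r) = −ln(0.5408)/ln(1.00767) ≈ 80.486, so the balance reaches zero during payment 81.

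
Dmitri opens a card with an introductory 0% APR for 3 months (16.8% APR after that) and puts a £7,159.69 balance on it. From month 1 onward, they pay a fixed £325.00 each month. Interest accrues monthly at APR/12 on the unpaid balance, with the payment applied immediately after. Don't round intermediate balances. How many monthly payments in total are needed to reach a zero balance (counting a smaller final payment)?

26 months

Promo months 1–3 at r₀ = 0%/12 = 0; months 4+ at r₁ = 16.8%/12 = 0.014.
After month 3 (no interest yet): B = £7,159.69 − 3·£325.00 = £6,184.69.
Then at r₁ with £325.00/mo: n₂ = −ln(1 − r₁·B/P)/ln(1+r₁) ≈ 22.28 → 23 more payments.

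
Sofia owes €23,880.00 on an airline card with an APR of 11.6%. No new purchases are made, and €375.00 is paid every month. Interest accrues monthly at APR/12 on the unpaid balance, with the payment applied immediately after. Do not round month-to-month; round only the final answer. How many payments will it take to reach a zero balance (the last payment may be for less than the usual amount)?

100 payments

Monthly rate r = 11.6%/12 = 0.966667% = 0.00966667.
Recurrence: B ← B·(1+r) − €375.00.
Month 1: interest €230.84; balance after payment €23,735.84.
Month 2: interest €229.45; balance after payment €23,590.29.
Closed form: n = −ln(1 − rB₀/P)/ln(1+r) = −ln(0.38443)/ln(1.00967) ≈ 99.374, so the balance reaches zero during payment 100.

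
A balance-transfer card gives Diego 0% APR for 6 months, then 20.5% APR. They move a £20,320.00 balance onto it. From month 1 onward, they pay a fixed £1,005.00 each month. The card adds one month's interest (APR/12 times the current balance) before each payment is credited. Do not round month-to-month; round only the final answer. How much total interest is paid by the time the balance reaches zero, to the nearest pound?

Promo months 1–6 at r₀ = 0%/12 = 0; months 7+ at r₁ = 20.5%/12 = 0.0170833.
After month 6 (no interest yet): B = £20,320.00 − 6·£1,005.00 = £14,290.00.
Then at r₁ with £1,005.00/mo: n₂ = −ln(1 − r₁·B/P)/ln(1+r₁) ≈ 16.43 → 17 more payments.
Total paid = 22·£1,005.00 + £431.84 = £22,541.84; interest = £22,541.84 − £20,320.00 = £2,221.84.

£2,222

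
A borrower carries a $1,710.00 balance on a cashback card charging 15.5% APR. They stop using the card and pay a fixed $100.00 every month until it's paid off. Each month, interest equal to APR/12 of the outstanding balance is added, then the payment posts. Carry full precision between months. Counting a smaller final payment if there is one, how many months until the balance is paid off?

20 payments

Monthly rate r = 15.5%/12 = 1.29167% = 0.0129167.
Recurrence: B ← B·(1+r) − $100.00.
Month 1: interest $22.09; balance after payment $1,632.09.
Month 2: interest $21.08; balance after payment $1,553.17.
Closed form: n = −ln(1 − rB₀/P)/ln(1+r) = −ln(0.77913)/ln(1.01292) ≈ 19.447, so the balance reaches zero during payment 20.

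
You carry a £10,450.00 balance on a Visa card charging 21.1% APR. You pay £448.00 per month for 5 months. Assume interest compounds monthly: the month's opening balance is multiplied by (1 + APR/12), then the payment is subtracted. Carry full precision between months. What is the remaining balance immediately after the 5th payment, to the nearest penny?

Monthly rate r = 21.1%/12 = 1.75833% = 0.0175833.
Each month: B ← B·(1+r) − £448.00.
Month 1: interest £183.75; balance after payment £10,185.75.
Month 2: interest £179.10; balance after payment £9,916.85.
Month 3: interest £174.37; balance after payment £9,643.22.
Month 4: interest £169.56; balance after payment £9,364.78.
Month 5: interest £164.66; balance after payment £9,081.44.

£9,081.44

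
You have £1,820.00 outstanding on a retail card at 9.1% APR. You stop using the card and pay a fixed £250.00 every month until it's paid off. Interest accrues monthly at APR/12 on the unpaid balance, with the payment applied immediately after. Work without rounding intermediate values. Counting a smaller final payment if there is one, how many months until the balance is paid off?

Monthly rate r = 9.1%/12 = 0.758333% = 0.00758333.
Recurrence: B ← B·(1+r) − £250.00.
Month 1: interest £13.80; balance after payment £1,583.80.
Month 2: interest £12.01; balance after payment £1,345.81.
Closed form: n = −ln(1 − rB₀/P)/ln(1+r) = −ln(0.94479)/ln(1.00758) ≈ 7.517, so the balance reaches zero during payment 8.

8 months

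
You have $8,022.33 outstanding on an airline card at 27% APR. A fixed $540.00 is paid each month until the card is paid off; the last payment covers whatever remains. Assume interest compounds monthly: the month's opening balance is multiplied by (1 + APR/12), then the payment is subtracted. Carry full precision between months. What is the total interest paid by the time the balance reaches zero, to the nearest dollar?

$1,853

Monthly rate r = 27%/12 = 2.25% = 0.0225.
Payoff takes n = ⌈−ln(1 − rB₀/P)/ln(1+r)⌉ = ⌈18.285⌉ = 19 payments; the last is $155.35.
Total paid = 18·$540.00 + $155.35 = $9,875.35.
Total interest = total paid − principal = $9,875.35 − $8,022.33 = $1,853.02.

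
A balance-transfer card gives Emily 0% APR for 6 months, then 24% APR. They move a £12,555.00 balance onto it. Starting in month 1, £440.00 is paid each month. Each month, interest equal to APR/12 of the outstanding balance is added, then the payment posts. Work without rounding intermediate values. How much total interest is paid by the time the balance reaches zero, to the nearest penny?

£3,396.89

Promo months 1–6 at r₀ = 0%/12 = 0; months 7+ at r₁ = 24%/12 = 0.02.
After month 6 (no interest yet): B = £12,555.00 − 6·£440.00 = £9,915.00.
Then at r₁ with £440.00/mo: n₂ = −ln(1 − r₁·B/P)/ln(1+r₁) ≈ 30.25 → 31 more payments.
Total paid = 36·£440.00 + £111.89 = £15,951.89; interest = £15,951.89 − £12,555.00 = £3,396.89.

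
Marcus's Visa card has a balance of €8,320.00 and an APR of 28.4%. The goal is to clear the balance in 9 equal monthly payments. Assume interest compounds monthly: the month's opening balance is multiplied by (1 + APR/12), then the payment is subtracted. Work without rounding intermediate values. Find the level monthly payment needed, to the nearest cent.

Monthly rate r = 28.4%/12 = 2.36667% = 0.0236667.
Level-payment amortization: P = B₀·r / (1 − (1+r)^(−n)) = 8320.00·0.0236667 / (1 − 1.02367^(−9)).
Denominator 1 − (1+r)^(−9) = 0.189835994.
P = 196.907 / 0.189835994 ≈ 1037.25.

€1,037.25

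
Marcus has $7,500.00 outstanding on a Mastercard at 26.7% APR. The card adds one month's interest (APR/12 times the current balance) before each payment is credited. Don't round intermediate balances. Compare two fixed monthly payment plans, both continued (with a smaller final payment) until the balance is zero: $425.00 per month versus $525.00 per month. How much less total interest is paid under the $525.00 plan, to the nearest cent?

$504.24

Monthly rate r = 26.7%/12 = 2.225% = 0.02225.
At $425.00/mo: n = ⌈−ln(1 − rB₀/P)/ln(1+r)⌉ = 23 payments (last $281.31); total interest = total paid − $7,500.00 = $2,131.31.
At $525.00/mo: 18 payments (last $202.07); total interest $1,627.07.
Interest saved = $2,131.31 − $1,627.07 = $504.24.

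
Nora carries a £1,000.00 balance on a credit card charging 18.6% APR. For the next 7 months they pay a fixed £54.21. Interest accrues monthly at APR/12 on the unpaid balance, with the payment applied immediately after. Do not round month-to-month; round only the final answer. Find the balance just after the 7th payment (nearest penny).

£716.10

Monthly rate r = 18.6%/12 = 1.55% = 0.0155.
Each month: B ← B·(1+r) − £54.21.
Month 1: interest £15.50; balance after payment £961.29.
Month 2: interest £14.90; balance after payment £921.98.
Month 3: interest £14.29; balance after payment £882.06.
Month 4: interest £13.67; balance after payment £841.52.
Month 5: interest £13.04; balance after payment £800.36.
Month 6: interest £12.41; balance after payment £758.55.
Month 7: interest £11.76; balance after payment £716.10.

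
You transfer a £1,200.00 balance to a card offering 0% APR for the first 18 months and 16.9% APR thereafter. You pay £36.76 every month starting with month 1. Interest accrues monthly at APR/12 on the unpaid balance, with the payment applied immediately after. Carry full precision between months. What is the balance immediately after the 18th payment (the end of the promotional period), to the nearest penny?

£538.32

Promo months 1–18 at r₀ = 0%/12 = 0; months 19+ at r₁ = 16.9%/12 = 0.0140833.
After month 18 (no interest yet): B = £1,200.00 − 18·£36.76 = £538.32.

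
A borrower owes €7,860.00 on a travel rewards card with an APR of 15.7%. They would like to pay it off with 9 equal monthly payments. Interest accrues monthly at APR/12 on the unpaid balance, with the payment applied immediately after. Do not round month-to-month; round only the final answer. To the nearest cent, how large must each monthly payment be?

€931.45

Monthly rate r = 15.7%/12 = 1.30833% = 0.0130833.
Level-payment amortization: P = B₀·r / (1 − (1+r)^(−n)) = 7860.00·0.0130833 / (1 − 1.01308^(−9)).
Denominator 1 − (1+r)^(−9) = 0.110402684.
P = 102.835 / 0.110402684 ≈ 931.45.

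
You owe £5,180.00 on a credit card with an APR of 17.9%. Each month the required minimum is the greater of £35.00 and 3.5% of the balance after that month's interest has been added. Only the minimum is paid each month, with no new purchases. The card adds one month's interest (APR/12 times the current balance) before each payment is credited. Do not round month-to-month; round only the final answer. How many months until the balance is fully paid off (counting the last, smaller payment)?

117 months

Monthly rate r = 17.9%/12 = 1.49167% = 0.0149167.
While 3.5% of the post-interest balance exceeds £35.00, each month B ← (B·(1+r))·(1 − 0.035), i.e. B shrinks by the factor (1+r)·0.965 = 0.97939.
This holds for months 1–80. Entering month 81 the balance is £979.37; 3.5% of the post-interest balance is now below £35.00, so the flat £35.00 minimum applies from here.
From month 81 a fixed £35.00 at rate r clears £979.37 in 37 more payments. Total: 80 + 37 = 117 months.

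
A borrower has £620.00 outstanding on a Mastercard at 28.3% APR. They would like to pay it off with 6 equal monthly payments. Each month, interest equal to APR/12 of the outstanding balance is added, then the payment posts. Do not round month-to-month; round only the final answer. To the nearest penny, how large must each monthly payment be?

Monthly rate r = 28.3%/12 = 2.35833% = 0.0235833.
Level-payment amortization: P = B₀·r / (1 − (1+r)^(−n)) = 620.00·0.0235833 / (1 − 1.02358^(−6)).
Denominator 1 − (1+r)^(−6) = 0.130517661.
P = 14.6217 / 0.130517661 ≈ 112.03.

£112.03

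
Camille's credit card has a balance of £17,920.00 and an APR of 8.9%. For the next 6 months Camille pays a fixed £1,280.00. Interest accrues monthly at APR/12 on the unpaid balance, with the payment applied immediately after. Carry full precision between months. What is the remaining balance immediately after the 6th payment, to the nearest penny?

£10,908.56

Monthly rate r = 8.9%/12 = 0.741667% = 0.00741667.
Each month: B ← B·(1+r) − £1,280.00.
Month 1: interest £132.91; balance after payment £16,772.91.
Month 2: interest £124.40; balance after payment £15,617.31.
Month 3: interest £115.83; balance after payment £14,453.13.
Month 4: interest £107.19; balance after payment £13,280.33.
Month 5: interest £98.50; balance after payment £12,098.82.
Month 6: interest £89.73; balance after payment £10,908.56.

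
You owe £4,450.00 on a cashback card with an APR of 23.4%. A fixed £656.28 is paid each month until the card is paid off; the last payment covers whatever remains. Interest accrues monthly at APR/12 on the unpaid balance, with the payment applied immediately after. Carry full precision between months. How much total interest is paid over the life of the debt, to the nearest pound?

£371

Monthly rate r = 23.4%/12 = 1.95% = 0.0195.
Payoff takes n = ⌈−ln(1 − rB₀/P)/ln(1+r)⌉ = ⌈7.344⌉ = 8 payments; the last is £226.86.
Total paid = 7·£656.28 + £226.86 = £4,820.82.
Total interest = total paid − principal = £4,820.82 − £4,450.00 = £370.82.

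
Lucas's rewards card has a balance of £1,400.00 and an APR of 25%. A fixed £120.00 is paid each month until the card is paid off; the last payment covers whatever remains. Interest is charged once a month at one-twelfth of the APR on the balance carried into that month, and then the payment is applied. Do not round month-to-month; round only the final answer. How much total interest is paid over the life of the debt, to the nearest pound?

£221

Monthly rate r = 25%/12 = 2.08333% = 0.0208333.
Payoff takes n = ⌈−ln(1 − rB₀/P)/ln(1+r)⌉ = ⌈13.505⌉ = 14 payments; the last is £60.92.
Total paid = 13·£120.00 + £60.92 = £1,620.92.
Total interest = total paid − principal = £1,620.92 − £1,400.00 = £220.92.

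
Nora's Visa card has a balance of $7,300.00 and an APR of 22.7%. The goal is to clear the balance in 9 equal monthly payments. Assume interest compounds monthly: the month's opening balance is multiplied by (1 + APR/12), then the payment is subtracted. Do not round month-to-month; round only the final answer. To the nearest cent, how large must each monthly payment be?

$889.74

Monthly rate r = 22.7%/12 = 1.89167% = 0.0189167.
Level-payment amortization: P = B₀·r / (1 − (1+r)^(−n)) = 7300.00·0.0189167 / (1 − 1.01892^(−9)).
Denominator 1 − (1+r)^(−9) = 0.155203697.
P = 138.092 / 0.155203697 ≈ 889.74.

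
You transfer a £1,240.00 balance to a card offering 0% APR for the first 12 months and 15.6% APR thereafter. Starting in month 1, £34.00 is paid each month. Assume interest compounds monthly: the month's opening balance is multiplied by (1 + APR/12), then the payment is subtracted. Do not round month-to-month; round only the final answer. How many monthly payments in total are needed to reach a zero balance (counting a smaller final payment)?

42 payments

Promo months 1–12 at r₀ = 0%/12 = 0; months 13+ at r₁ = 15.6%/12 = 0.013.
After month 12 (no interest yet): B = £1,240.00 − 12·£34.00 = £832.00.
Then at r₁ with £34.00/mo: n₂ = −ln(1 − r₁·B/P)/ln(1+r₁) ≈ 29.64 → 30 more payments.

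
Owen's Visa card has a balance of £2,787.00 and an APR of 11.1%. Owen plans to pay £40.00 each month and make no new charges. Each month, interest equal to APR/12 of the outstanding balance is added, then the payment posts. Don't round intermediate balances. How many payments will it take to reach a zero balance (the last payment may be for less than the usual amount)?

113 months

Monthly rate r = 11.1%/12 = 0.925% = 0.00925.
Recurrence: B ← B·(1+r) − £40.00.
Month 1: interest £25.78; balance after payment £2,772.78.
Month 2: interest £25.65; balance after payment £2,758.43.
Closed form: n = −ln(1 − rB₀/P)/ln(1+r) = −ln(0.35551)/ln(1.00925) ≈ 112.323, so the balance reaches zero during payment 113.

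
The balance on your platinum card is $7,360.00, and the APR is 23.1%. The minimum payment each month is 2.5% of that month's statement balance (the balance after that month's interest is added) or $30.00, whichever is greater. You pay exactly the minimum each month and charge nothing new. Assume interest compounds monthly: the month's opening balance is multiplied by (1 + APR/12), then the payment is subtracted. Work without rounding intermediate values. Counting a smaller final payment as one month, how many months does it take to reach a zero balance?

Monthly rate r = 23.1%/12 = 1.925% = 0.01925.
While 2.5% of the post-interest balance exceeds $30.00, each month B ← (B·(1+r))·(1 − 0.025), i.e. B shrinks by the factor (1+r)·0.975 = 0.99377.
This holds for months 1–294. Entering month 295 the balance is $1,171.57; 2.5% of the post-interest balance is now below $30.00, so the flat $30.00 minimum applies from here.
From month 295 a fixed $30.00 at rate r clears $1,171.57 in 74 more payments. Total: 294 + 74 = 368 months.

368 months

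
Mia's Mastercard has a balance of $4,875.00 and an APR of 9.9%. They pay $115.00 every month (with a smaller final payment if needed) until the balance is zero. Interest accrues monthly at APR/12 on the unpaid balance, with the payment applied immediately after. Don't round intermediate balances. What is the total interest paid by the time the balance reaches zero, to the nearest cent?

$1,148.85

Monthly rate r = 9.9%/12 = 0.825% = 0.00825.
Payoff takes n = ⌈−ln(1 − rB₀/P)/ln(1+r)⌉ = ⌈52.380⌉ = 53 payments; the last is $43.85.
Total paid = 52·$115.00 + $43.85 = $6,023.85.
Total interest = total paid − principal = $6,023.85 − $4,875.00 = $1,148.85.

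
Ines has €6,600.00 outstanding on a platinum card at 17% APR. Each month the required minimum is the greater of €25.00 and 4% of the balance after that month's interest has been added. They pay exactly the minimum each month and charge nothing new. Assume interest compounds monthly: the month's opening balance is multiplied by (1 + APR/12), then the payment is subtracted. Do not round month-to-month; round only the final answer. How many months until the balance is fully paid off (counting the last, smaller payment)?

Monthly rate r = 17%/12 = 1.41667% = 0.0141667.
While 4% of the post-interest balance exceeds €25.00, each month B ← (B·(1+r))·(1 − 0.04), i.e. B shrinks by the factor (1+r)·0.96 = 0.9736.
This holds for months 1–89. Entering month 90 the balance is €610.12; 4% of the post-interest balance is now below €25.00, so the flat €25.00 minimum applies from here.
From month 90 a fixed €25.00 at rate r clears €610.12 in 31 more payments. Total: 89 + 31 = 120 months.

120 months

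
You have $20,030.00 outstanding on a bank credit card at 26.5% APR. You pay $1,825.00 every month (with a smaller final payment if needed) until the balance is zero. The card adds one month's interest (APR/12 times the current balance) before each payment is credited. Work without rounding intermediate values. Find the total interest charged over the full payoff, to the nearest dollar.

$3,165

Monthly rate r = 26.5%/12 = 2.20833% = 0.0220833.
Payoff takes n = ⌈−ln(1 − rB₀/P)/ln(1+r)⌉ = ⌈12.707⌉ = 13 payments; the last is $1,294.70.
Total paid = 12·$1,825.00 + $1,294.70 = $23,194.70.
Total interest = total paid − principal = $23,194.70 − $20,030.00 = $3,164.70.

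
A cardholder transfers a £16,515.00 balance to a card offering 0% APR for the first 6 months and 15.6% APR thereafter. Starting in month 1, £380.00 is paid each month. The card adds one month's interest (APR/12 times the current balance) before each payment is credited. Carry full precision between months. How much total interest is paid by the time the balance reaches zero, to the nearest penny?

£5,402.27

Promo months 1–6 at r₀ = 0%/12 = 0; months 7+ at r₁ = 15.6%/12 = 0.013.
After month 6 (no interest yet): B = £16,515.00 − 6·£380.00 = £14,235.00.
Then at r₁ with £380.00/mo: n₂ = −ln(1 − r₁·B/P)/ln(1+r₁) ≈ 51.68 → 52 more payments.
Total paid = 57·£380.00 + £257.27 = £21,917.27; interest = £21,917.27 − £16,515.00 = £5,402.27.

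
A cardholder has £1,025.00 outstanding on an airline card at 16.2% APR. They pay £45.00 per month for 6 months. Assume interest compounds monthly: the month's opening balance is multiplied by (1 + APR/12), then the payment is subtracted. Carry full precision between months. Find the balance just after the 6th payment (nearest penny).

Monthly rate r = 16.2%/12 = 1.35% = 0.0135.
Each month: B ← B·(1+r) − £45.00.
Month 1: interest £13.84; balance after payment £993.84.
Month 2: interest £13.42; balance after payment £962.25.
Month 3: interest £12.99; balance after payment £930.24.
Month 4: interest £12.56; balance after payment £897.80.
Month 5: interest £12.12; balance after payment £864.92.
Month 6: interest £11.68; balance after payment £831.60.

£831.60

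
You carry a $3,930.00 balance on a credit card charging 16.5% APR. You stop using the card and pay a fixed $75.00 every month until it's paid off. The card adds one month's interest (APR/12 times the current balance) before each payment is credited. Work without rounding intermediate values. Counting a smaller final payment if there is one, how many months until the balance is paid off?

94 months

Monthly rate r = 16.5%/12 = 1.375% = 0.01375.
Recurrence: B ← B·(1+r) − $75.00.
Month 1: interest $54.04; balance after payment $3,909.04.
Month 2: interest $53.75; balance after payment $3,887.79.
Closed form: n = −ln(1 − rB₀/P)/ln(1+r) = −ln(0.2795)/ln(1.01375) ≈ 93.345, so the balance reaches zero during payment 94.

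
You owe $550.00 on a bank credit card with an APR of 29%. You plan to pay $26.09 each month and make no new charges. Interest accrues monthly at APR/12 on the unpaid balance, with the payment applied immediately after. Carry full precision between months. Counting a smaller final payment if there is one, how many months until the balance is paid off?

Monthly rate r = 29%/12 = 2.41667% = 0.0241667.
Recurrence: B ← B·(1+r) − $26.09.
Month 1: interest $13.29; balance after payment $537.20.
Month 2: interest $12.98; balance after payment $524.09.
Closed form: n = −ln(1 − rB₀/P)/ln(1+r) = −ln(0.49055)/ln(1.02417) ≈ 29.827, so the balance reaches zero during payment 30.

30 payments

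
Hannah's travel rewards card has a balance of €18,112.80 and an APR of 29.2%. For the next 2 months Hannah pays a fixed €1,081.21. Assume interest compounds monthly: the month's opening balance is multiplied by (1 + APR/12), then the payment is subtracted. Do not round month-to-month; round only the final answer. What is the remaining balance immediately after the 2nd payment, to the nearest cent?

€16,816.28

Monthly rate r = 29.2%/12 = 2.43333% = 0.0243333.
Each month: B ← B·(1+r) − €1,081.21.
Month 1: interest €440.74; balance after payment €17,472.33.
Month 2: interest €425.16; balance after payment €16,816.28.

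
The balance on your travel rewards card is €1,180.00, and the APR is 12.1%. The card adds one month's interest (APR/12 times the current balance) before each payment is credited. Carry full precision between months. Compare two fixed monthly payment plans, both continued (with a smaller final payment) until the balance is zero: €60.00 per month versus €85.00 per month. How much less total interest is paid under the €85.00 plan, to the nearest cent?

€44.22

Monthly rate r = 12.1%/12 = 1.00833% = 0.0100833.
At €60.00/mo: n = ⌈−ln(1 − rB₀/P)/ln(1+r)⌉ = 23 payments (last €1.84); total interest = total paid − €1,180.00 = €141.84.
At €85.00/mo: 16 payments (last €2.62); total interest €97.62.
Interest saved = €141.84 − €97.62 = €44.22.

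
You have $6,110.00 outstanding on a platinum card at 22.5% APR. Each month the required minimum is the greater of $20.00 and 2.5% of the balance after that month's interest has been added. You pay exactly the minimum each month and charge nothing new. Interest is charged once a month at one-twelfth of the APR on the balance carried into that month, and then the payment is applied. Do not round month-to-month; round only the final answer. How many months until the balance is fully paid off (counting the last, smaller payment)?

Monthly rate r = 22.5%/12 = 1.875% = 0.01875.
While 2.5% of the post-interest balance exceeds $20.00, each month B ← (B·(1+r))·(1 − 0.025), i.e. B shrinks by the factor (1+r)·0.975 = 0.99328.
This holds for months 1–305. Entering month 306 the balance is $781.76; 2.5% of the post-interest balance is now below $20.00, so the flat $20.00 minimum applies from here.
From month 306 a fixed $20.00 at rate r clears $781.76 in 72 more payments. Total: 305 + 72 = 377 months.

377 months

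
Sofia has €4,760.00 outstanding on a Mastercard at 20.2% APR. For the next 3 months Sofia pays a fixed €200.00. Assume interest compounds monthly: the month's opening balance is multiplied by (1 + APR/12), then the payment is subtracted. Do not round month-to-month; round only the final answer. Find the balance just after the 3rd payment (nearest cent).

Monthly rate r = 20.2%/12 = 1.68333% = 0.0168333.
Each month: B ← B·(1+r) − €200.00.
Month 1: interest €80.13; balance after payment €4,640.13.
Month 2: interest €78.11; balance after payment €4,518.24.
Month 3: interest €76.06; balance after payment €4,394.29.

€4,394.29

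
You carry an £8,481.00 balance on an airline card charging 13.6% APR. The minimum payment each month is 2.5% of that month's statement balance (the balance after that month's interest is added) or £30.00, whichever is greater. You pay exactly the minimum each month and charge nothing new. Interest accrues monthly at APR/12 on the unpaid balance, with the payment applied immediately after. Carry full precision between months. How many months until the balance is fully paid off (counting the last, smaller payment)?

Monthly rate r = 13.6%/12 = 1.13333% = 0.0113333.
While 2.5% of the post-interest balance exceeds £30.00, each month B ← (B·(1+r))·(1 − 0.025), i.e. B shrinks by the factor (1+r)·0.975 = 0.98605.
This holds for months 1–141. Entering month 142 the balance is £1,170.03; 2.5% of the post-interest balance is now below £30.00, so the flat £30.00 minimum applies from here.
From month 142 a fixed £30.00 at rate r clears £1,170.03 in 52 more payments. Total: 141 + 52 = 193 months.

193 months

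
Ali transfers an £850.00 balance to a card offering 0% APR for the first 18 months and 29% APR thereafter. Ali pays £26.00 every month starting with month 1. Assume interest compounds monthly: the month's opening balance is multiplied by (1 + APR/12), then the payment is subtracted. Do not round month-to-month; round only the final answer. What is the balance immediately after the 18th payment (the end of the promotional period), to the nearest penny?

Promo months 1–18 at r₀ = 0%/12 = 0; months 19+ at r₁ = 29%/12 = 0.0241667.
After month 18 (no interest yet): B = £850.00 − 18·£26.00 = £382.00.

£382.00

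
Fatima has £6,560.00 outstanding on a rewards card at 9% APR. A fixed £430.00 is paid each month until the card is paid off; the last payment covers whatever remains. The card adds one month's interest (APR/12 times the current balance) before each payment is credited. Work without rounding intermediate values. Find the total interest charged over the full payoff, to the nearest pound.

Monthly rate r = 9%/12 = 0.75% = 0.0075.
Payoff takes n = ⌈−ln(1 − rB₀/P)/ln(1+r)⌉ = ⌈16.262⌉ = 17 payments; the last is £113.03.
Total paid = 16·£430.00 + £113.03 = £6,993.03.
Total interest = total paid − principal = £6,993.03 − £6,560.00 = £433.03.

£433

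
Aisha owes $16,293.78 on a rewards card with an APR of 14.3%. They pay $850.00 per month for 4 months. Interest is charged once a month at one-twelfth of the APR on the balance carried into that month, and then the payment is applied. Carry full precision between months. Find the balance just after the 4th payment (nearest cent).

Monthly rate r = 14.3%/12 = 1.19167% = 0.0119167.
Each month: B ← B·(1+r) − $850.00.
Month 1: interest $194.17; balance after payment $15,637.95.
Month 2: interest $186.35; balance after payment $14,974.30.
Month 3: interest $178.44; balance after payment $14,302.74.
Month 4: interest $170.44; balance after payment $13,623.18.

$13,623.18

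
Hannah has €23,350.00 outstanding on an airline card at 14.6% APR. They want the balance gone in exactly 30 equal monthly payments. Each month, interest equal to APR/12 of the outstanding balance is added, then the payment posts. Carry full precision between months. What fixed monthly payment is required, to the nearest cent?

Monthly rate r = 14.6%/12 = 1.21667% = 0.0121667.
Level-payment amortization: P = B₀·r / (1 − (1+r)^(−n)) = 23350.00·0.0121667 / (1 − 1.01217^(−30)).
Denominator 1 − (1+r)^(−30) = 0.304272648.
P = 284.092 / 0.304272648 ≈ 933.67.

€933.67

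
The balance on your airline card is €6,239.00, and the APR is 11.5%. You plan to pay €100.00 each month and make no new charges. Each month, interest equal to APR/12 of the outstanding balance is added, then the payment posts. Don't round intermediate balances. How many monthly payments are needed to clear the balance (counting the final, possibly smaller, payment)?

Monthly rate r = 11.5%/12 = 0.958333% = 0.00958333.
Recurrence: B ← B·(1+r) − €100.00.
Month 1: interest €59.79; balance after payment €6,198.79.
Month 2: interest €59.41; balance after payment €6,158.20.
Closed form: n = −ln(1 − rB₀/P)/ln(1+r) = −ln(0.4021)/ln(1.00958) ≈ 95.522, so the balance reaches zero during payment 96.

96 payments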